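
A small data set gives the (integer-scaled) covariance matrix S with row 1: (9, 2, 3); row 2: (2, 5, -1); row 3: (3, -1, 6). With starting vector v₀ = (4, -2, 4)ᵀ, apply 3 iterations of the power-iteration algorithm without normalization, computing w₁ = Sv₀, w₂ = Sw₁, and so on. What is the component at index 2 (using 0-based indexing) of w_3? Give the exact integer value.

3670

w1 = Sv₀ = (44, -6, 38)
w2 = Sw1 = (498, 20, 366)
w3 = Sw2 = (5620, 730, 3670)
The requested component of w3 is 3670.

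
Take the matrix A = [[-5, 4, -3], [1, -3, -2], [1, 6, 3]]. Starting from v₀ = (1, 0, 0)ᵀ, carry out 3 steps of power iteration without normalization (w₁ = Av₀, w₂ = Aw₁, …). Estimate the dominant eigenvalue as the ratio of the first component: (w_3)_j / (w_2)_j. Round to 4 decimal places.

-7.0000

w1 = Av₀ = ((-5)·1 + 4·0 + (-3)·0; 1·1 + (-3)·0 + (-2)·0; 1·1 + 6·0 + 3·0) = (-5, 1, 1)
w2 = Aw1 = ((-5)·(-5) + 4·1 + (-3)·1; 1·(-5) + (-3)·1 + (-2)·1; 1·(-5) + 6·1 + 3·1) = (26, -10, 4)
w3 = Aw2 = (-182, 48, -22)
Ratio at component: -182 / 26 = -7.0000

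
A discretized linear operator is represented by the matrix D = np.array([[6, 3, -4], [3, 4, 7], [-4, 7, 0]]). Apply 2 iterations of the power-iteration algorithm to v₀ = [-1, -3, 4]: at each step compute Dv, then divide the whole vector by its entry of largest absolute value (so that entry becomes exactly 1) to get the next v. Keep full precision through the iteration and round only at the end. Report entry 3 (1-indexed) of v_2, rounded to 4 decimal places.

Dv0 = (-31.00000, 13.00000, -17.00000); divide by -31.00000 → v1 = (1.00000, -0.41935, 0.54839)
Dv1 = (2.54839, 5.16129, -6.93548); divide by -6.93548 → v2 = (-0.36744, -0.74419, 1.00000)
Requested entry of v2: 215/215 = 1.0000

1.0000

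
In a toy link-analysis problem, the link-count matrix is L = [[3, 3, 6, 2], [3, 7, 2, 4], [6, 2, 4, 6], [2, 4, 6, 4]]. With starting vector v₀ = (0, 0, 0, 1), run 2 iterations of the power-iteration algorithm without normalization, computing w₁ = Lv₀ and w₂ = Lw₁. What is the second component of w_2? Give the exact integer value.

62

w1 = Lv₀ = (3·0 + 3·0 + 6·0 + 2·1; 3·0 + 7·0 + 2·0 + 4·1; 6·0 + 2·0 + 4·0 + 6·1; 2·0 + 4·0 + 6·0 + 4·1) = (2, 4, 6, 4)
w2 = Lw1 = (3·2 + 3·4 + 6·6 + 2·4; 3·2 + 7·4 + 2·6 + 4·4; 6·2 + 2·4 + 4·6 + 6·4; 2·2 + 4·4 + 6·6 + 4·4) = (62, 62, 68, 72)
The requested component of w2 is 62.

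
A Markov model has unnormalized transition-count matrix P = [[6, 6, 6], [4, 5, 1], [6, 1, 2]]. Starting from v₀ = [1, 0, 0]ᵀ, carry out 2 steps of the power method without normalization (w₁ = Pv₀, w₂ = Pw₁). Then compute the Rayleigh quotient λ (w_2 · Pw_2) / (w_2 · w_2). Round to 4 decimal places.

λ ≈ 12.9201

w1 = Pv₀ = (6, 4, 6)
w2 = Pw1 = (96, 50, 52)
Pw2 = (1188, 686, 730)
w2·Pw2 = 96·1188 + 50·686 + 52·730 = 186308; w2·w2 = 96·96 + 50·50 + 52·52 = 14420
λ ≈ 186308/14420 = 12.9201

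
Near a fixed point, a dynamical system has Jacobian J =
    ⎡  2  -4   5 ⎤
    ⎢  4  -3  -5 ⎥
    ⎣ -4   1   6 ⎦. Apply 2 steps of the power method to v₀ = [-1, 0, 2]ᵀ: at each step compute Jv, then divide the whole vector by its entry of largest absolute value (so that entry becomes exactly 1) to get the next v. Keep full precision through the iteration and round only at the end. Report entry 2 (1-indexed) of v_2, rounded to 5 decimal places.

-0.03947

Jv0 = (8.000000, -14.000000, 16.000000); divide by 16.000000 → v1 = (0.500000, -0.875000, 1.000000)
Jv1 = (9.500000, -0.375000, 3.125000); divide by 9.500000 → v2 = (1.000000, -0.039474, 0.328947)
Requested entry of v2: -6/152 = -0.03947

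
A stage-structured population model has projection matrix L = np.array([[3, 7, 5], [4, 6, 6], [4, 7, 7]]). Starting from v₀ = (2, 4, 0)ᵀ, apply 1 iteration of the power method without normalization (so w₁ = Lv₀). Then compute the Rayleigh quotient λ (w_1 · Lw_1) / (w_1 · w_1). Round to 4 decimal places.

16.2957

w1 = Lv₀ = (34, 32, 36)
Lw1 = (506, 544, 612)
w1·Lw1 = 34·506 + 32·544 + 36·612 = 56644; w1·w1 = 34·34 + 32·32 + 36·36 = 3476
λ ≈ 56644/3476 = 16.2957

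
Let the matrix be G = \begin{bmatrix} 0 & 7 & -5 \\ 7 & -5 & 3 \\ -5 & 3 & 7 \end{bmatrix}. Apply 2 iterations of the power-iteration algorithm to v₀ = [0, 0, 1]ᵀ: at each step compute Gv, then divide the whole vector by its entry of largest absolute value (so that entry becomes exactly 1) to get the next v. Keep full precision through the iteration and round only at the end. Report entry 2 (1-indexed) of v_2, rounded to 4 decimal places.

Gv0 = (-5.00000, 3.00000, 7.00000); divide by 7.00000 → v1 = (-0.71429, 0.42857, 1.00000)
Gv1 = (-2.00000, -4.14286, 11.85714); divide by 11.85714 → v2 = (-0.16867, -0.34940, 1.00000)
Requested entry of v2: -29/83 = -0.3494

-0.3494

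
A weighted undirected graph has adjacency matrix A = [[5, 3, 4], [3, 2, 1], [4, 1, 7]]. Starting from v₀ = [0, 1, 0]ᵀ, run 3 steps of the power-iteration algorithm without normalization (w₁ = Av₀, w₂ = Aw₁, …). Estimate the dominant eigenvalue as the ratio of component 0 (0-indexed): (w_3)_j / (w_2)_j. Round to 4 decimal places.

λ ≈ 10.0400

w1 = Av₀ = (3, 2, 1)
w2 = Aw1 = (25, 14, 21)
w3 = Aw2 = (251, 124, 261)
Ratio at component: 251 / 25 = 10.0400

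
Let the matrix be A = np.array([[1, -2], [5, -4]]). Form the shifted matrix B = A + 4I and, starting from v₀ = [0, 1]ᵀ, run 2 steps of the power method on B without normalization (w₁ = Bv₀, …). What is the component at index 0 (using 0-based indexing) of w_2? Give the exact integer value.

B = A + 4I has rows (5, -2); (5, 0)
w1 = Bv₀ = (5·0 + (-2)·1; 5·0 + 0·1) = (-2, 0)
w2 = Bw1 = (5·(-2) + (-2)·0; 5·(-2) + 0·0) = (-10, -10)
Requested component of w2: -10

-10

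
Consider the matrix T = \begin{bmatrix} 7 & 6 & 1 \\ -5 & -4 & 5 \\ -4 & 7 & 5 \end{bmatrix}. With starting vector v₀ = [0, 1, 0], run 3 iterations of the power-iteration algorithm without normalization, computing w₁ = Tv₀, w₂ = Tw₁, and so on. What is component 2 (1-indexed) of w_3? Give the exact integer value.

w1 = Tv₀ = (7·0 + 6·1 + 1·0; (-5)·0 + (-4)·1 + 5·0; (-4)·0 + 7·1 + 5·0) = (6, -4, 7)
w2 = Tw1 = (7·6 + 6·(-4) + 1·7; (-5)·6 + (-4)·(-4) + 5·7; (-4)·6 + 7·(-4) + 5·7) = (25, 21, -17)
w3 = Tw2 = (284, -294, -38)
The requested component of w3 is -294.

-294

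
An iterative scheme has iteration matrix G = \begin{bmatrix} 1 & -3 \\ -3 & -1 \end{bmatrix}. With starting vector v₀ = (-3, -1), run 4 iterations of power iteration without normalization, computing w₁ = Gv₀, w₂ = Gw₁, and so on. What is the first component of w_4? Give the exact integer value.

w1 = Gv₀ = (1·(-3) + (-3)·(-1); (-3)·(-3) + (-1)·(-1)) = (0, 10)
w2 = Gw1 = (1·0 + (-3)·10; (-3)·0 + (-1)·10) = (-30, -10)
w3 = Gw2 = (0, 100)
w4 = Gw3 = (-300, -100)
The requested component of w4 is -300.

-300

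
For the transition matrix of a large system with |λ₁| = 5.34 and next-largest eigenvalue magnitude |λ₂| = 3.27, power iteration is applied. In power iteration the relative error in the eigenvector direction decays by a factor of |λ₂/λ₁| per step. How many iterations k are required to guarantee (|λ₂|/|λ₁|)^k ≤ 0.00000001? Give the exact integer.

|λ₂/λ₁| = 3.27/5.34 = 0.61236
Need k ≥ ln(0.00000001) / ln(0.61236) = -18.4207 / -0.4904 ≈ 37.560
Smallest integer k satisfying the bound: 38

38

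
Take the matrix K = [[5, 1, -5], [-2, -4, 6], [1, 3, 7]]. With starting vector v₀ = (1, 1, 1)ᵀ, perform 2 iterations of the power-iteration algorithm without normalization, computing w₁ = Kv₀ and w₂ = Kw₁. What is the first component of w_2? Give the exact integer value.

-50

w1 = Kv₀ = (1, 0, 11)
w2 = Kw1 = (-50, 64, 78)
The requested component of w2 is -50.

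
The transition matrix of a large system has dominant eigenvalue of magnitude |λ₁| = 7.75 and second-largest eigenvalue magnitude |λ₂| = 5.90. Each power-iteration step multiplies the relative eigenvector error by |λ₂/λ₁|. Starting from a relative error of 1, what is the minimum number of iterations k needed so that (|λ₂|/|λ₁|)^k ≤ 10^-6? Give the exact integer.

|λ₂/λ₁| = 5.90/7.75 = 0.76129
Need k ≥ ln(10^-6) / ln(0.76129) = -13.8155 / -0.2727 ≈ 50.654
Smallest integer k satisfying the bound: 51

51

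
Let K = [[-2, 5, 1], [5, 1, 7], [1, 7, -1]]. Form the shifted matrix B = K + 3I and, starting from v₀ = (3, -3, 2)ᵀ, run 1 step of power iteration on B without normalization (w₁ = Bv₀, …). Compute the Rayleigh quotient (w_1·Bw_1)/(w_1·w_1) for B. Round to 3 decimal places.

μ ≈ -5.306

B = K + 3I has rows (1, 5, 1); (5, 4, 7); (1, 7, 2)
w1 = Bv₀ = (-10, 17, -14)
Bw1 = (61, -80, 81)
w1·Bw1 = -3104; w1·w1 = 585; μ ≈ -3104/585 = -5.306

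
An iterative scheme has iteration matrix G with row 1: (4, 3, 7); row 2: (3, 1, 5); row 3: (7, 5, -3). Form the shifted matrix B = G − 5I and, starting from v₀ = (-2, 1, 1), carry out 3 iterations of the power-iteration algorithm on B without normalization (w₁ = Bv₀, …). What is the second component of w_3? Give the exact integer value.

653

B = G − 5I has rows (-1, 3, 7); (3, -4, 5); (7, 5, -8)
w1 = Bv₀ = (12, -5, -17)
w2 = Bw1 = (-146, -29, 195)
w3 = Bw2 = (1424, 653, -2727)
Requested component of w3: 653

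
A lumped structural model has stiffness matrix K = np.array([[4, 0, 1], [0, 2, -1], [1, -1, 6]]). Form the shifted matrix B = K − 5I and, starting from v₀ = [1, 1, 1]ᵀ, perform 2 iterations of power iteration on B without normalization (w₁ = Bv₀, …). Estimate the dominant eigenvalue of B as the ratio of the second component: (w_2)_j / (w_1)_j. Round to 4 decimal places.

μ ≈ -2.7500

B = K − 5I has rows (-1, 0, 1); (0, -3, -1); (1, -1, 1)
w1 = Bv₀ = ((-1)·1 + 0·1 + 1·1; 0·1 + (-3)·1 + (-1)·1; 1·1 + (-1)·1 + 1·1) = (0, -4, 1)
w2 = Bw1 = ((-1)·0 + 0·(-4) + 1·1; 0·0 + (-3)·(-4) + (-1)·1; 1·0 + (-1)·(-4) + 1·1) = (1, 11, 5)
Ratio: 11/-4 = -2.7500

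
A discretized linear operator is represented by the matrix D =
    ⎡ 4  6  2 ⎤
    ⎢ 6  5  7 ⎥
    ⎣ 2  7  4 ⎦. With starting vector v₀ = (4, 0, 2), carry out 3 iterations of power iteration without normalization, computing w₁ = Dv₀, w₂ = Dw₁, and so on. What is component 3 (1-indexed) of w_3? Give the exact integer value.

5114

w1 = Dv₀ = (4·4 + 6·0 + 2·2; 6·4 + 5·0 + 7·2; 2·4 + 7·0 + 4·2) = (20, 38, 16)
w2 = Dw1 = (4·20 + 6·38 + 2·16; 6·20 + 5·38 + 7·16; 2·20 + 7·38 + 4·16) = (340, 422, 370)
w3 = Dw2 = (4632, 6740, 5114)
The requested component of w3 is 5114.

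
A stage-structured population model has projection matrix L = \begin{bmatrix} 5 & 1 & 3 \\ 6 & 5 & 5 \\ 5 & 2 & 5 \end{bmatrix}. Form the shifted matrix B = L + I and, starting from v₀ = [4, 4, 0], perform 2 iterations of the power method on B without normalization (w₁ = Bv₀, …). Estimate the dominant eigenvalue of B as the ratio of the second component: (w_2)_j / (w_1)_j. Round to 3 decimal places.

B = L + I has rows (6, 1, 3); (6, 6, 5); (5, 2, 6)
w1 = Bv₀ = (6·4 + 1·4 + 3·0; 6·4 + 6·4 + 5·0; 5·4 + 2·4 + 6·0) = (28, 48, 28)
w2 = Bw1 = (6·28 + 1·48 + 3·28; 6·28 + 6·48 + 5·28; 5·28 + 2·48 + 6·28) = (300, 596, 404)
Ratio: 596/48 = 12.417

12.417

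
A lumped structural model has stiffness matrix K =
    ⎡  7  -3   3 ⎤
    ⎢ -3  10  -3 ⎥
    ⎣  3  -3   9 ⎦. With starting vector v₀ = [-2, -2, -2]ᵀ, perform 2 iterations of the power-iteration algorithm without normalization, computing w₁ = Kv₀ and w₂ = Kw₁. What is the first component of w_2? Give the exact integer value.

w1 = Kv₀ = (-14, -8, -18)
w2 = Kw1 = (-128, 16, -180)
The requested component of w2 is -128.

-128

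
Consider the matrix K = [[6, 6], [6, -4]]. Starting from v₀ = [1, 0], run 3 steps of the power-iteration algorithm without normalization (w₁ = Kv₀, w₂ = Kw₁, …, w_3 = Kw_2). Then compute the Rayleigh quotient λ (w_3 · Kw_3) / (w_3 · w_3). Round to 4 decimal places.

8.1119

w1 = Kv₀ = (6, 6)
w2 = Kw1 = (72, 12)
w3 = Kw2 = (504, 384)
Kw3 = (5328, 1488)
w3·Kw3 = 504·5328 + 384·1488 = 3256704; w3·w3 = 504·504 + 384·384 = 401472
λ ≈ 3256704/401472 = 8.1119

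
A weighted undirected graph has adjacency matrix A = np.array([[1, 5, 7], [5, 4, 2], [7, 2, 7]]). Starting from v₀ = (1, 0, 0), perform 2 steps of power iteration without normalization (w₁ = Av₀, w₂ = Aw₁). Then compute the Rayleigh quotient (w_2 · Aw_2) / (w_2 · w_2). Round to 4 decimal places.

λ ≈ 13.1322

w1 = Av₀ = (1·1 + 5·0 + 7·0; 5·1 + 4·0 + 2·0; 7·1 + 2·0 + 7·0) = (1, 5, 7)
w2 = Aw1 = (1·1 + 5·5 + 7·7; 5·1 + 4·5 + 2·7; 7·1 + 2·5 + 7·7) = (75, 39, 66)
Aw2 = (732, 663, 1065)
w2·Aw2 = 75·732 + 39·663 + 66·1065 = 151047; w2·w2 = 75·75 + 39·39 + 66·66 = 11502
λ ≈ 151047/11502 = 13.1322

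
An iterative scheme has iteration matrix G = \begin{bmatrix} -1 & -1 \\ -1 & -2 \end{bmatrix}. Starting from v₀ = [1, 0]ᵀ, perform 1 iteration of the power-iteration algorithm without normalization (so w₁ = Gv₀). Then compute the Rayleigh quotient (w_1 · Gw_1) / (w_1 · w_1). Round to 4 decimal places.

w1 = Gv₀ = ((-1)·1 + (-1)·0; (-1)·1 + (-2)·0) = (-1, -1)
Gw1 = (2, 3)
w1·Gw1 = (-1)·2 + (-1)·3 = -5; w1·w1 = (-1)·(-1) + (-1)·(-1) = 2
λ ≈ -5/2 = -2.5000

λ ≈ -2.5000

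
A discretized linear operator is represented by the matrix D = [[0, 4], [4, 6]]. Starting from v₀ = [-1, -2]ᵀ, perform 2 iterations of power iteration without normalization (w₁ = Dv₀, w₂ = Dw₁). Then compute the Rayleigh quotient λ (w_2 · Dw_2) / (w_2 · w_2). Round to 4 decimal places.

8.0000

w1 = Dv₀ = (0·(-1) + 4·(-2); 4·(-1) + 6·(-2)) = (-8, -16)
w2 = Dw1 = (0·(-8) + 4·(-16); 4·(-8) + 6·(-16)) = (-64, -128)
Dw2 = (-512, -1024)
w2·Dw2 = (-64)·(-512) + (-128)·(-1024) = 163840; w2·w2 = (-64)·(-64) + (-128)·(-128) = 20480
λ ≈ 163840/20480 = 8.0000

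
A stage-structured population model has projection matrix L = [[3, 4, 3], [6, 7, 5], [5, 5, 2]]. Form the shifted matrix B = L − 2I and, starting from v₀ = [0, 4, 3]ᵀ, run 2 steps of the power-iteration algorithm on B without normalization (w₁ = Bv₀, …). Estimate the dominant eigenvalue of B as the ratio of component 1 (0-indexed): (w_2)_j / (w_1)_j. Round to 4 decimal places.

μ ≈ 12.1429

B = L − 2I has rows (1, 4, 3); (6, 5, 5); (5, 5, 0)
w1 = Bv₀ = (25, 35, 20)
w2 = Bw1 = (225, 425, 300)
Ratio: 425/35 = 12.1429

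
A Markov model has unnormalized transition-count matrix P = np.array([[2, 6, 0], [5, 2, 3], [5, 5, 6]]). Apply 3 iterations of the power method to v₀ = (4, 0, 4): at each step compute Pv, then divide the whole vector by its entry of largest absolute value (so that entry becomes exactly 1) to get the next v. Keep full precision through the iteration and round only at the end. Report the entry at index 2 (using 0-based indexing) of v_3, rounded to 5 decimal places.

1.00000

Pv0 = (8.000000, 32.000000, 44.000000); divide by 44.000000 → v1 = (0.181818, 0.727273, 1.000000)
Pv1 = (4.727273, 5.363636, 10.545455); divide by 10.545455 → v2 = (0.448276, 0.508621, 1.000000)
Pv2 = (3.948276, 6.258621, 10.784483); divide by 10.784483 → v3 = (0.366107, 0.580336, 1.000000)
Requested entry of v3: 5004/5004 = 1.00000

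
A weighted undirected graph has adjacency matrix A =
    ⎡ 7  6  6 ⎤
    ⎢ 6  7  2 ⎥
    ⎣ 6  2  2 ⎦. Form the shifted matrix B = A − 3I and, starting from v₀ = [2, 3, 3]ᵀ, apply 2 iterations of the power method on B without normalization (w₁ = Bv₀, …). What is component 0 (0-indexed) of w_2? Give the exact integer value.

B = A − 3I has rows (4, 6, 6); (6, 4, 2); (6, 2, -1)
w1 = Bv₀ = (44, 30, 15)
w2 = Bw1 = (446, 414, 309)
Requested component of w2: 446

446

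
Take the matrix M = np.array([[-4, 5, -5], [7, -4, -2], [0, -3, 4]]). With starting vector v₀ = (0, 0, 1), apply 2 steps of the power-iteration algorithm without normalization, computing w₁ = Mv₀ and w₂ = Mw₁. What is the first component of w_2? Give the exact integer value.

-10

w1 = Mv₀ = ((-4)·0 + 5·0 + (-5)·1; 7·0 + (-4)·0 + (-2)·1; 0·0 + (-3)·0 + 4·1) = (-5, -2, 4)
w2 = Mw1 = ((-4)·(-5) + 5·(-2) + (-5)·4; 7·(-5) + (-4)·(-2) + (-2)·4; 0·(-5) + (-3)·(-2) + 4·4) = (-10, -35, 22)
The requested component of w2 is -10.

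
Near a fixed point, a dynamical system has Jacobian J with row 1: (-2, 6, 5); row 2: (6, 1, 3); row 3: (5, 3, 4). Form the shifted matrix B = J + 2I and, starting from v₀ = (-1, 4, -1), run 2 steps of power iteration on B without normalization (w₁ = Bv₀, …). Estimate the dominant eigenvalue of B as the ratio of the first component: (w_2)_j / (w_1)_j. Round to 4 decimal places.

B = J + 2I has rows (0, 6, 5); (6, 3, 3); (5, 3, 6)
w1 = Bv₀ = (0·(-1) + 6·4 + 5·(-1); 6·(-1) + 3·4 + 3·(-1); 5·(-1) + 3·4 + 6·(-1)) = (19, 3, 1)
w2 = Bw1 = (0·19 + 6·3 + 5·1; 6·19 + 3·3 + 3·1; 5·19 + 3·3 + 6·1) = (23, 126, 110)
Ratio: 23/19 = 1.2105

μ ≈ 1.2105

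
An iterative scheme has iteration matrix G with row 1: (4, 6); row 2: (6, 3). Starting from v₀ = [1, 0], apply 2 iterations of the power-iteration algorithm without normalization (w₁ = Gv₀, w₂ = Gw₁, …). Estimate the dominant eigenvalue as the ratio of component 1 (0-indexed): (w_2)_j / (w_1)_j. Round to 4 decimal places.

w1 = Gv₀ = (4·1 + 6·0; 6·1 + 3·0) = (4, 6)
w2 = Gw1 = (4·4 + 6·6; 6·4 + 3·6) = (52, 42)
Ratio at component: 42 / 6 = 7.0000

7.0000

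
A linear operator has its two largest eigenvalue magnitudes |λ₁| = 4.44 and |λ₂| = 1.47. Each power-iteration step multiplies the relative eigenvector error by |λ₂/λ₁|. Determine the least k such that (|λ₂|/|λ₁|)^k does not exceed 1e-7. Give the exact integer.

15

|λ₂/λ₁| = 1.47/4.44 = 0.33108
Need k ≥ ln(1e-7) / ln(0.33108) = -16.1181 / -1.1054 ≈ 14.581
Smallest integer k satisfying the bound: 15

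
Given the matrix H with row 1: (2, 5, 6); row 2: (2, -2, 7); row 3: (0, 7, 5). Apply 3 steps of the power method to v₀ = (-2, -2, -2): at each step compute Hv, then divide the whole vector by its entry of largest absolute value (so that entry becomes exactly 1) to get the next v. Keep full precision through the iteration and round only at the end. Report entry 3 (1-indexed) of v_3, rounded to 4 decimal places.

0.8693

Hv0 = (-26.00000, -14.00000, -24.00000); divide by -26.00000 → v1 = (1.00000, 0.53846, 0.92308)
Hv1 = (10.23077, 7.38462, 8.38462); divide by 10.23077 → v2 = (1.00000, 0.72180, 0.81955)
Hv2 = (10.52632, 6.29323, 9.15038); divide by 10.52632 → v3 = (1.00000, 0.59786, 0.86929)
Requested entry of v3: -2434/-2800 = 0.8693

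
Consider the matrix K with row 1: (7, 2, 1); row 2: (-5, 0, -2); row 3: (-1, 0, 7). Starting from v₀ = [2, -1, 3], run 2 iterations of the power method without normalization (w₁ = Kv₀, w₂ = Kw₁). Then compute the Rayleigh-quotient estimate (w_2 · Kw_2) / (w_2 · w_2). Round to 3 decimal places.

λ ≈ 6.103

w1 = Kv₀ = (15, -16, 19)
w2 = Kw1 = (92, -113, 118)
Kw2 = (536, -696, 734)
w2·Kw2 = 92·536 + (-113)·(-696) + 118·734 = 214572; w2·w2 = 92·92 + (-113)·(-113) + 118·118 = 35157
λ ≈ 214572/35157 = 6.103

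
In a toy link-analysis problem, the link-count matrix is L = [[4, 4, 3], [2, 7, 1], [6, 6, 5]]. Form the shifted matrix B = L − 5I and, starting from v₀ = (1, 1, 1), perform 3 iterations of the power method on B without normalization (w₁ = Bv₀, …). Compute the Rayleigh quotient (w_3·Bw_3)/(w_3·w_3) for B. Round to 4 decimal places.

B = L − 5I has rows (-1, 4, 3); (2, 2, 1); (6, 6, 0)
w1 = Bv₀ = (6, 5, 12)
w2 = Bw1 = (50, 34, 66)
w3 = Bw2 = (284, 234, 504)
Bw3 = (2164, 1540, 3108)
w3·Bw3 = 2541368; w3·w3 = 389428; μ ≈ 2541368/389428 = 6.5259

6.5259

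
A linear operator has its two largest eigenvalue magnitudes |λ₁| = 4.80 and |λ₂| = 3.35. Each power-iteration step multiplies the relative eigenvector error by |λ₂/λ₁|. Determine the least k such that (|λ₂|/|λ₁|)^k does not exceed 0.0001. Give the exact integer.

|λ₂/λ₁| = 3.35/4.80 = 0.69792
Need k ≥ ln(0.0001) / ln(0.69792) = -9.2103 / -0.3597 ≈ 25.609
Smallest integer k satisfying the bound: 26

26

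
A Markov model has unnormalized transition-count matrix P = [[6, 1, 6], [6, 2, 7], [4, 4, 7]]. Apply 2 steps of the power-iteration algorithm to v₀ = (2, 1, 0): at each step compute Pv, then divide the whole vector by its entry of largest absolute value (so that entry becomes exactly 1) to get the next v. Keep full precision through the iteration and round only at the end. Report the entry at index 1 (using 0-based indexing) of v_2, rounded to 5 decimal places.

Pv0 = (13.000000, 14.000000, 12.000000); divide by 14.000000 → v1 = (0.928571, 1.000000, 0.857143)
Pv1 = (11.714286, 13.571429, 13.714286); divide by 13.714286 → v2 = (0.854167, 0.989583, 1.000000)
Requested entry of v2: 190/192 = 0.98958

0.98958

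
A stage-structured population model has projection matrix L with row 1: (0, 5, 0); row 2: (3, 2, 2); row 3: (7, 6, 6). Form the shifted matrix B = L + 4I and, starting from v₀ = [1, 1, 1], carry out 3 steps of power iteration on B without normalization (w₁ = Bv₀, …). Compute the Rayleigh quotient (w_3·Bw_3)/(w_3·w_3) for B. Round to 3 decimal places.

13.553

B = L + 4I has rows (4, 5, 0); (3, 6, 2); (7, 6, 10)
w1 = Bv₀ = (9, 11, 23)
w2 = Bw1 = (91, 139, 359)
w3 = Bw2 = (1059, 1825, 5061)
Bw3 = (13361, 24249, 68973)
w3·Bw3 = 407476077; w3·w3 = 30065827; μ ≈ 407476077/30065827 = 13.553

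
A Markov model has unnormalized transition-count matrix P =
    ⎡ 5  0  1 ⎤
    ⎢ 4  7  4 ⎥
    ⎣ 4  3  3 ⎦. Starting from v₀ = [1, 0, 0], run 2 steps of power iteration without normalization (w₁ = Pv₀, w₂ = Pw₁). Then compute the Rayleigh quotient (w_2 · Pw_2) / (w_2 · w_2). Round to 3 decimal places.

λ ≈ 10.505

w1 = Pv₀ = (5·1 + 0·0 + 1·0; 4·1 + 7·0 + 4·0; 4·1 + 3·0 + 3·0) = (5, 4, 4)
w2 = Pw1 = (5·5 + 0·4 + 1·4; 4·5 + 7·4 + 4·4; 4·5 + 3·4 + 3·4) = (29, 64, 44)
Pw2 = (189, 740, 440)
w2·Pw2 = 29·189 + 64·740 + 44·440 = 72201; w2·w2 = 29·29 + 64·64 + 44·44 = 6873
λ ≈ 72201/6873 = 10.505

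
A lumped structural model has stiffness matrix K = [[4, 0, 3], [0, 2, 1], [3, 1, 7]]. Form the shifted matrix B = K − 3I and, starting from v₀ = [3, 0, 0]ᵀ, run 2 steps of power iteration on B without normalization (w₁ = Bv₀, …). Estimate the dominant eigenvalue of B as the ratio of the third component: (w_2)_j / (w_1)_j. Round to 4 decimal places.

5.0000

B = K − 3I has rows (1, 0, 3); (0, -1, 1); (3, 1, 4)
w1 = Bv₀ = (1·3 + 0·0 + 3·0; 0·3 + (-1)·0 + 1·0; 3·3 + 1·0 + 4·0) = (3, 0, 9)
w2 = Bw1 = (1·3 + 0·0 + 3·9; 0·3 + (-1)·0 + 1·9; 3·3 + 1·0 + 4·9) = (30, 9, 45)
Ratio: 45/9 = 5.0000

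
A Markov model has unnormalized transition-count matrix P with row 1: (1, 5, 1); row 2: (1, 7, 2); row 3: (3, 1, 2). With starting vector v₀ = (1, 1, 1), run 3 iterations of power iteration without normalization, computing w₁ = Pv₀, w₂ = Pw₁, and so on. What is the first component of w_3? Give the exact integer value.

551

w1 = Pv₀ = (1·1 + 5·1 + 1·1; 1·1 + 7·1 + 2·1; 3·1 + 1·1 + 2·1) = (7, 10, 6)
w2 = Pw1 = (1·7 + 5·10 + 1·6; 1·7 + 7·10 + 2·6; 3·7 + 1·10 + 2·6) = (63, 89, 43)
w3 = Pw2 = (551, 772, 364)
The requested component of w3 is 551.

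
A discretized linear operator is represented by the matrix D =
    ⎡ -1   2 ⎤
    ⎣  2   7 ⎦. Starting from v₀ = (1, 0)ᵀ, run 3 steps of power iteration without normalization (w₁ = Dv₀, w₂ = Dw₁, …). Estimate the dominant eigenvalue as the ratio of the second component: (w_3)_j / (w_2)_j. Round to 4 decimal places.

λ ≈ 7.8333

w1 = Dv₀ = ((-1)·1 + 2·0; 2·1 + 7·0) = (-1, 2)
w2 = Dw1 = ((-1)·(-1) + 2·2; 2·(-1) + 7·2) = (5, 12)
w3 = Dw2 = (19, 94)
Ratio at component: 94 / 12 = 7.8333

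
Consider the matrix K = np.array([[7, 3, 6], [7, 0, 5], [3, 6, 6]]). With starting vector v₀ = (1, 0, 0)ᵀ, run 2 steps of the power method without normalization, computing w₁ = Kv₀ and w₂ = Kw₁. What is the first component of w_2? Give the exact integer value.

w1 = Kv₀ = (7·1 + 3·0 + 6·0; 7·1 + 0·0 + 5·0; 3·1 + 6·0 + 6·0) = (7, 7, 3)
w2 = Kw1 = (7·7 + 3·7 + 6·3; 7·7 + 0·7 + 5·3; 3·7 + 6·7 + 6·3) = (88, 64, 81)
The requested component of w2 is 88.

88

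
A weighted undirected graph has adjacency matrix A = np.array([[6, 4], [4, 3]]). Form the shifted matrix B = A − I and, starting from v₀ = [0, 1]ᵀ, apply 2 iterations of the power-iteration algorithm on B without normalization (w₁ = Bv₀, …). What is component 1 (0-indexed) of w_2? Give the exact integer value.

20

B = A − I has rows (5, 4); (4, 2)
w1 = Bv₀ = (4, 2)
w2 = Bw1 = (28, 20)
Requested component of w2: 20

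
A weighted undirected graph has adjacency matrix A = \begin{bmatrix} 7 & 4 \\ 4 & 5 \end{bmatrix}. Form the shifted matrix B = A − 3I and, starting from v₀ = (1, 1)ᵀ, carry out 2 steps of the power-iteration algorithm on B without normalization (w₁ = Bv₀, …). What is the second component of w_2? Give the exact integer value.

44

B = A − 3I has rows (4, 4); (4, 2)
w1 = Bv₀ = (4·1 + 4·1; 4·1 + 2·1) = (8, 6)
w2 = Bw1 = (4·8 + 4·6; 4·8 + 2·6) = (56, 44)
Requested component of w2: 44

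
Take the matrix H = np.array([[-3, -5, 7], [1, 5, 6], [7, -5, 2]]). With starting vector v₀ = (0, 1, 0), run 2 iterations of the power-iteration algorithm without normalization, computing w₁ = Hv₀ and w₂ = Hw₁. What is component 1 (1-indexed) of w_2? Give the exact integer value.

-45

w1 = Hv₀ = (-5, 5, -5)
w2 = Hw1 = (-45, -10, -70)
The requested component of w2 is -45.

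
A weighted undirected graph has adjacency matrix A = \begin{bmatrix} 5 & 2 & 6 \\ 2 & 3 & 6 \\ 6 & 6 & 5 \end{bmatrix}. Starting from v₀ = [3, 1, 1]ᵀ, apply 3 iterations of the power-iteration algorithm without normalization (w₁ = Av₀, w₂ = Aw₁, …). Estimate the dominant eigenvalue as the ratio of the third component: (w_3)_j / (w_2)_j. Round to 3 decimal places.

λ ≈ 14.394

w1 = Av₀ = (5·3 + 2·1 + 6·1; 2·3 + 3·1 + 6·1; 6·3 + 6·1 + 5·1) = (23, 15, 29)
w2 = Aw1 = (5·23 + 2·15 + 6·29; 2·23 + 3·15 + 6·29; 6·23 + 6·15 + 5·29) = (319, 265, 373)
w3 = Aw2 = (4363, 3671, 5369)
Ratio at component: 5369 / 373 = 14.394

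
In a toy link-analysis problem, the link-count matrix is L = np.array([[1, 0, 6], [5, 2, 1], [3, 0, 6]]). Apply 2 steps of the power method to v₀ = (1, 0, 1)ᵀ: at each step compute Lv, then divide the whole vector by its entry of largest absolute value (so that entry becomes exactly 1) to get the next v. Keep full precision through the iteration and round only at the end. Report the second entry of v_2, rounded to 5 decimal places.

Lv0 = (7.000000, 6.000000, 9.000000); divide by 9.000000 → v1 = (0.777778, 0.666667, 1.000000)
Lv1 = (6.777778, 6.222222, 8.333333); divide by 8.333333 → v2 = (0.813333, 0.746667, 1.000000)
Requested entry of v2: 56/75 = 0.74667

0.74667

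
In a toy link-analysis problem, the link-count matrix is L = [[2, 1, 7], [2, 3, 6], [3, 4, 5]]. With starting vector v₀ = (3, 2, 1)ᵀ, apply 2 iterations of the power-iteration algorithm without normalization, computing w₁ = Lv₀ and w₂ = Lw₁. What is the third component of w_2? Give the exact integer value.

w1 = Lv₀ = (2·3 + 1·2 + 7·1; 2·3 + 3·2 + 6·1; 3·3 + 4·2 + 5·1) = (15, 18, 22)
w2 = Lw1 = (2·15 + 1·18 + 7·22; 2·15 + 3·18 + 6·22; 3·15 + 4·18 + 5·22) = (202, 216, 227)
The requested component of w2 is 227.

227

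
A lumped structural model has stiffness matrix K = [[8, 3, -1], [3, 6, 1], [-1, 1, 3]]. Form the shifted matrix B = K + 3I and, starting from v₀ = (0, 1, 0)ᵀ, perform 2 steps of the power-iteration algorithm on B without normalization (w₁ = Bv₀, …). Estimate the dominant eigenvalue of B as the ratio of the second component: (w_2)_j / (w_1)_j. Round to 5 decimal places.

B = K + 3I has rows (11, 3, -1); (3, 9, 1); (-1, 1, 6)
w1 = Bv₀ = (3, 9, 1)
w2 = Bw1 = (59, 91, 12)
Ratio: 91/9 = 10.11111

10.11111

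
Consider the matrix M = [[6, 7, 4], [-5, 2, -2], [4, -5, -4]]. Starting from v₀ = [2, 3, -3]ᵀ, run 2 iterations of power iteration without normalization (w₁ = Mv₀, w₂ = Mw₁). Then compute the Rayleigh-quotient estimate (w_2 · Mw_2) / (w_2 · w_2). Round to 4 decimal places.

w1 = Mv₀ = (6·2 + 7·3 + 4·(-3); (-5)·2 + 2·3 + (-2)·(-3); 4·2 + (-5)·3 + (-4)·(-3)) = (21, 2, 5)
w2 = Mw1 = (6·21 + 7·2 + 4·5; (-5)·21 + 2·2 + (-2)·5; 4·21 + (-5)·2 + (-4)·5) = (160, -111, 54)
Mw2 = (399, -1130, 979)
w2·Mw2 = 160·399 + (-111)·(-1130) + 54·979 = 242136; w2·w2 = 160·160 + (-111)·(-111) + 54·54 = 40837
λ ≈ 242136/40837 = 5.9293

λ ≈ 5.9293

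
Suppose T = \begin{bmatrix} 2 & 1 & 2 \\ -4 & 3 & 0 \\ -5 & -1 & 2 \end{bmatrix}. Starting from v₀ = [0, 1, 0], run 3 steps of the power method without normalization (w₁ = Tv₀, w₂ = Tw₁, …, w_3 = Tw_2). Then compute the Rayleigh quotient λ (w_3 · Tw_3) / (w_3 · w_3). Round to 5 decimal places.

w1 = Tv₀ = (1, 3, -1)
w2 = Tw1 = (3, 5, -10)
w3 = Tw2 = (-9, 3, -40)
Tw3 = (-95, 45, -38)
w3·Tw3 = (-9)·(-95) + 3·45 + (-40)·(-38) = 2510; w3·w3 = (-9)·(-9) + 3·3 + (-40)·(-40) = 1690
λ ≈ 2510/1690 = 1.48521

1.48521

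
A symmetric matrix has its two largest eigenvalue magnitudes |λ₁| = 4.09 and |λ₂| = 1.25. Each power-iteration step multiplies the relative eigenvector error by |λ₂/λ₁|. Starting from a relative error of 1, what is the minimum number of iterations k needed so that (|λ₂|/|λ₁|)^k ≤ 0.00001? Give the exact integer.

10

|λ₂/λ₁| = 1.25/4.09 = 0.30562
Need k ≥ ln(0.00001) / ln(0.30562) = -11.5129 / -1.1854 ≈ 9.712
Smallest integer k satisfying the bound: 10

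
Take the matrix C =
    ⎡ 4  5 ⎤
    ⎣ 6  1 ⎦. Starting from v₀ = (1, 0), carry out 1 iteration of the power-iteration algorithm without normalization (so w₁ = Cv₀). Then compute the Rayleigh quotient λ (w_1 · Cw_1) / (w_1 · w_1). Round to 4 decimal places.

7.0000

w1 = Cv₀ = (4, 6)
Cw1 = (46, 30)
w1·Cw1 = 4·46 + 6·30 = 364; w1·w1 = 4·4 + 6·6 = 52
λ ≈ 364/52 = 7.0000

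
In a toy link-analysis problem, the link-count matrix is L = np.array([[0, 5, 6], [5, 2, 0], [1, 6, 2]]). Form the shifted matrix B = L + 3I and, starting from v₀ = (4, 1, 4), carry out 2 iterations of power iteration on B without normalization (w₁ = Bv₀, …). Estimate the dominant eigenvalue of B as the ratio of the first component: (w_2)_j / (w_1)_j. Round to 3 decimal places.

μ ≈ 10.439

B = L + 3I has rows (3, 5, 6); (5, 5, 0); (1, 6, 5)
w1 = Bv₀ = (3·4 + 5·1 + 6·4; 5·4 + 5·1 + 0·4; 1·4 + 6·1 + 5·4) = (41, 25, 30)
w2 = Bw1 = (3·41 + 5·25 + 6·30; 5·41 + 5·25 + 0·30; 1·41 + 6·25 + 5·30) = (428, 330, 341)
Ratio: 428/41 = 10.439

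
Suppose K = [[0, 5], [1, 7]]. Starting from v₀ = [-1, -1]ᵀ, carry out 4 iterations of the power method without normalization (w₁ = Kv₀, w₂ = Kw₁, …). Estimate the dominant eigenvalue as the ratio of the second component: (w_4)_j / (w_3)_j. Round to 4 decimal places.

w1 = Kv₀ = (0·(-1) + 5·(-1); 1·(-1) + 7·(-1)) = (-5, -8)
w2 = Kw1 = (0·(-5) + 5·(-8); 1·(-5) + 7·(-8)) = (-40, -61)
w3 = Kw2 = (-305, -467)
w4 = Kw3 = (-2335, -3574)
Ratio at component: -3574 / -467 = 7.6531

7.6531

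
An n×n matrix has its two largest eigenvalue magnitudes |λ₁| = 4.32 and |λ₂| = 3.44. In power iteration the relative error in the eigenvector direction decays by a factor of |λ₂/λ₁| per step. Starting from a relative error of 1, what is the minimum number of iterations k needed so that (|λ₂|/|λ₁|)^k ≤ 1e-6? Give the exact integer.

|λ₂/λ₁| = 3.44/4.32 = 0.79630
Need k ≥ ln(1e-6) / ln(0.79630) = -13.8155 / -0.2278 ≈ 60.652
Smallest integer k satisfying the bound: 61

61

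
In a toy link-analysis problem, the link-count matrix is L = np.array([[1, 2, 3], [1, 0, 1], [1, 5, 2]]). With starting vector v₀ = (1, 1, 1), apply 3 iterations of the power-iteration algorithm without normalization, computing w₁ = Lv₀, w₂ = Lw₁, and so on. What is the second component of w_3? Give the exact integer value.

w1 = Lv₀ = (1·1 + 2·1 + 3·1; 1·1 + 0·1 + 1·1; 1·1 + 5·1 + 2·1) = (6, 2, 8)
w2 = Lw1 = (1·6 + 2·2 + 3·8; 1·6 + 0·2 + 1·8; 1·6 + 5·2 + 2·8) = (34, 14, 32)
w3 = Lw2 = (158, 66, 168)
The requested component of w3 is 66.

66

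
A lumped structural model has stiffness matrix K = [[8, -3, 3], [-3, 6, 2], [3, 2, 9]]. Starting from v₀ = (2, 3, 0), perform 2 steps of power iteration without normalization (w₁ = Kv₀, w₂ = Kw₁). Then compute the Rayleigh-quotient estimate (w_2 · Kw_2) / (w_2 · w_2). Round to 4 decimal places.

λ ≈ 10.6194

w1 = Kv₀ = (8·2 + (-3)·3 + 3·0; (-3)·2 + 6·3 + 2·0; 3·2 + 2·3 + 9·0) = (7, 12, 12)
w2 = Kw1 = (8·7 + (-3)·12 + 3·12; (-3)·7 + 6·12 + 2·12; 3·7 + 2·12 + 9·12) = (56, 75, 153)
Kw2 = (682, 588, 1695)
w2·Kw2 = 56·682 + 75·588 + 153·1695 = 341627; w2·w2 = 56·56 + 75·75 + 153·153 = 32170
λ ≈ 341627/32170 = 10.6194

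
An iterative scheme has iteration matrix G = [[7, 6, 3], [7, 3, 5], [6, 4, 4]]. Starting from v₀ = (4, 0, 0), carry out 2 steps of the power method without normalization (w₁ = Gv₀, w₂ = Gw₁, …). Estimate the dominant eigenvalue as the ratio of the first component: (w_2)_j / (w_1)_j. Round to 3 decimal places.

λ ≈ 15.571

w1 = Gv₀ = (7·4 + 6·0 + 3·0; 7·4 + 3·0 + 5·0; 6·4 + 4·0 + 4·0) = (28, 28, 24)
w2 = Gw1 = (7·28 + 6·28 + 3·24; 7·28 + 3·28 + 5·24; 6·28 + 4·28 + 4·24) = (436, 400, 376)
Ratio at component: 436 / 28 = 15.571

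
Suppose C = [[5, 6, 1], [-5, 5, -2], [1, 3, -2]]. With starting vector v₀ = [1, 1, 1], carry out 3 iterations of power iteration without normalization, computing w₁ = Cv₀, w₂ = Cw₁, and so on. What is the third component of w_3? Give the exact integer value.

-176

w1 = Cv₀ = (5·1 + 6·1 + 1·1; (-5)·1 + 5·1 + (-2)·1; 1·1 + 3·1 + (-2)·1) = (12, -2, 2)
w2 = Cw1 = (5·12 + 6·(-2) + 1·2; (-5)·12 + 5·(-2) + (-2)·2; 1·12 + 3·(-2) + (-2)·2) = (50, -74, 2)
w3 = Cw2 = (-192, -624, -176)
The requested component of w3 is -176.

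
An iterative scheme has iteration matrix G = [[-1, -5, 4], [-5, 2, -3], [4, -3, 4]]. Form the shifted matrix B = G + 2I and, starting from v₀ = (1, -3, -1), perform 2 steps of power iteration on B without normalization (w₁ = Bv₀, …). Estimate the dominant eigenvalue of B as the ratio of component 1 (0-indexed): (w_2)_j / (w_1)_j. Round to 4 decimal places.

μ ≈ 9.7857

B = G + 2I has rows (1, -5, 4); (-5, 4, -3); (4, -3, 6)
w1 = Bv₀ = (1·1 + (-5)·(-3) + 4·(-1); (-5)·1 + 4·(-3) + (-3)·(-1); 4·1 + (-3)·(-3) + 6·(-1)) = (12, -14, 7)
w2 = Bw1 = (1·12 + (-5)·(-14) + 4·7; (-5)·12 + 4·(-14) + (-3)·7; 4·12 + (-3)·(-14) + 6·7) = (110, -137, 132)
Ratio: -137/-14 = 9.7857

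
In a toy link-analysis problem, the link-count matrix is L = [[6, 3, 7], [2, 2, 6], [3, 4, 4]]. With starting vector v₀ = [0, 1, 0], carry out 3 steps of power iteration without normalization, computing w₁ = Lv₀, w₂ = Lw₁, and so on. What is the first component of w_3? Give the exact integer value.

w1 = Lv₀ = (3, 2, 4)
w2 = Lw1 = (52, 34, 33)
w3 = Lw2 = (645, 370, 424)
The requested component of w3 is 645.

645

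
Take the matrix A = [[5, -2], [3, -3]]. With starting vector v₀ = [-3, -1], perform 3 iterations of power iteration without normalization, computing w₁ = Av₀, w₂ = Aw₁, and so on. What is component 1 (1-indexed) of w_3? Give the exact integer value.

w1 = Av₀ = (5·(-3) + (-2)·(-1); 3·(-3) + (-3)·(-1)) = (-13, -6)
w2 = Aw1 = (5·(-13) + (-2)·(-6); 3·(-13) + (-3)·(-6)) = (-53, -21)
w3 = Aw2 = (-223, -96)
The requested component of w3 is -223.

-223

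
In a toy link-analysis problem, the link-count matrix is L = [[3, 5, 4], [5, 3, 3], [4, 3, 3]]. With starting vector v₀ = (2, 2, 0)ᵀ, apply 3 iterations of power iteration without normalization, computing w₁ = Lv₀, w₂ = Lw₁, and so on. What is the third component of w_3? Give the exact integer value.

w1 = Lv₀ = (3·2 + 5·2 + 4·0; 5·2 + 3·2 + 3·0; 4·2 + 3·2 + 3·0) = (16, 16, 14)
w2 = Lw1 = (3·16 + 5·16 + 4·14; 5·16 + 3·16 + 3·14; 4·16 + 3·16 + 3·14) = (184, 170, 154)
w3 = Lw2 = (2018, 1892, 1708)
The requested component of w3 is 1708.

1708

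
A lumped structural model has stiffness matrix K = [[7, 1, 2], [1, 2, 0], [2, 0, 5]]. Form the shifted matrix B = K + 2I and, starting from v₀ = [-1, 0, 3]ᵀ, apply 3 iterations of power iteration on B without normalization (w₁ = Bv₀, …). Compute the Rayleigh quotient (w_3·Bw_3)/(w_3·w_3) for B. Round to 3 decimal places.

μ ≈ 8.531

B = K + 2I has rows (9, 1, 2); (1, 4, 0); (2, 0, 7)
w1 = Bv₀ = (-3, -1, 19)
w2 = Bw1 = (10, -7, 127)
w3 = Bw2 = (337, -18, 909)
Bw3 = (4833, 265, 7037)
w3·Bw3 = 8020584; w3·w3 = 940174; μ ≈ 8020584/940174 = 8.531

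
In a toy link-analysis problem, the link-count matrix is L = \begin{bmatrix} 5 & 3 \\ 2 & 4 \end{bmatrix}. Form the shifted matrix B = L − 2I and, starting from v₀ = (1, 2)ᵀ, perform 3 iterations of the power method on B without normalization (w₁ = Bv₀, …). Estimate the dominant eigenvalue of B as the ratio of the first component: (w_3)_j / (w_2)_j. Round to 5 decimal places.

B = L − 2I has rows (3, 3); (2, 2)
w1 = Bv₀ = (3·1 + 3·2; 2·1 + 2·2) = (9, 6)
w2 = Bw1 = (3·9 + 3·6; 2·9 + 2·6) = (45, 30)
w3 = Bw2 = (225, 150)
Ratio: 225/45 = 5.00000

5.00000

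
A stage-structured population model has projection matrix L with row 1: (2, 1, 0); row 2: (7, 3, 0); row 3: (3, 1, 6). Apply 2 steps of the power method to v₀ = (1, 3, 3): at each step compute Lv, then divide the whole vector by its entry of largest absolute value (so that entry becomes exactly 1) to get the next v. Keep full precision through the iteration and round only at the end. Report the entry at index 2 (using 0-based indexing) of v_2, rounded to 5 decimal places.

1.00000

Lv0 = (5.000000, 16.000000, 24.000000); divide by 24.000000 → v1 = (0.208333, 0.666667, 1.000000)
Lv1 = (1.083333, 3.458333, 7.291667); divide by 7.291667 → v2 = (0.148571, 0.474286, 1.000000)
Requested entry of v2: 175/175 = 1.00000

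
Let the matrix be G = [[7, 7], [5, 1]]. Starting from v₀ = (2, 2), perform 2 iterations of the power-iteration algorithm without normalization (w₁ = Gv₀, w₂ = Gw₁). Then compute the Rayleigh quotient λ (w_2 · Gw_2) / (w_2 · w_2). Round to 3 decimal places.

w1 = Gv₀ = (28, 12)
w2 = Gw1 = (280, 152)
Gw2 = (3024, 1552)
w2·Gw2 = 280·3024 + 152·1552 = 1082624; w2·w2 = 280·280 + 152·152 = 101504
λ ≈ 1082624/101504 = 10.666

λ ≈ 10.666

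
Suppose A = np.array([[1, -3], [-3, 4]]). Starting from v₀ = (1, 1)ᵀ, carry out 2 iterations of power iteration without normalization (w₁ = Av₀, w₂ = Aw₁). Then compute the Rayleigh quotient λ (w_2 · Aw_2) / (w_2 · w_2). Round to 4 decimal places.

λ ≈ 5.8000

w1 = Av₀ = (-2, 1)
w2 = Aw1 = (-5, 10)
Aw2 = (-35, 55)
w2·Aw2 = (-5)·(-35) + 10·55 = 725; w2·w2 = (-5)·(-5) + 10·10 = 125
λ ≈ 725/125 = 5.8000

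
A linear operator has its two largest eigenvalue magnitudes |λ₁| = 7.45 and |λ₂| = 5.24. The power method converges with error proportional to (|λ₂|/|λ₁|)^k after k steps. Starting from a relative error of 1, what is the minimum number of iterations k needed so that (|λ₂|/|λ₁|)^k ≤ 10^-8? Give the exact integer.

|λ₂/λ₁| = 5.24/7.45 = 0.70336
Need k ≥ ln(10^-8) / ln(0.70336) = -18.4207 / -0.3519 ≈ 52.347
Smallest integer k satisfying the bound: 53

53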